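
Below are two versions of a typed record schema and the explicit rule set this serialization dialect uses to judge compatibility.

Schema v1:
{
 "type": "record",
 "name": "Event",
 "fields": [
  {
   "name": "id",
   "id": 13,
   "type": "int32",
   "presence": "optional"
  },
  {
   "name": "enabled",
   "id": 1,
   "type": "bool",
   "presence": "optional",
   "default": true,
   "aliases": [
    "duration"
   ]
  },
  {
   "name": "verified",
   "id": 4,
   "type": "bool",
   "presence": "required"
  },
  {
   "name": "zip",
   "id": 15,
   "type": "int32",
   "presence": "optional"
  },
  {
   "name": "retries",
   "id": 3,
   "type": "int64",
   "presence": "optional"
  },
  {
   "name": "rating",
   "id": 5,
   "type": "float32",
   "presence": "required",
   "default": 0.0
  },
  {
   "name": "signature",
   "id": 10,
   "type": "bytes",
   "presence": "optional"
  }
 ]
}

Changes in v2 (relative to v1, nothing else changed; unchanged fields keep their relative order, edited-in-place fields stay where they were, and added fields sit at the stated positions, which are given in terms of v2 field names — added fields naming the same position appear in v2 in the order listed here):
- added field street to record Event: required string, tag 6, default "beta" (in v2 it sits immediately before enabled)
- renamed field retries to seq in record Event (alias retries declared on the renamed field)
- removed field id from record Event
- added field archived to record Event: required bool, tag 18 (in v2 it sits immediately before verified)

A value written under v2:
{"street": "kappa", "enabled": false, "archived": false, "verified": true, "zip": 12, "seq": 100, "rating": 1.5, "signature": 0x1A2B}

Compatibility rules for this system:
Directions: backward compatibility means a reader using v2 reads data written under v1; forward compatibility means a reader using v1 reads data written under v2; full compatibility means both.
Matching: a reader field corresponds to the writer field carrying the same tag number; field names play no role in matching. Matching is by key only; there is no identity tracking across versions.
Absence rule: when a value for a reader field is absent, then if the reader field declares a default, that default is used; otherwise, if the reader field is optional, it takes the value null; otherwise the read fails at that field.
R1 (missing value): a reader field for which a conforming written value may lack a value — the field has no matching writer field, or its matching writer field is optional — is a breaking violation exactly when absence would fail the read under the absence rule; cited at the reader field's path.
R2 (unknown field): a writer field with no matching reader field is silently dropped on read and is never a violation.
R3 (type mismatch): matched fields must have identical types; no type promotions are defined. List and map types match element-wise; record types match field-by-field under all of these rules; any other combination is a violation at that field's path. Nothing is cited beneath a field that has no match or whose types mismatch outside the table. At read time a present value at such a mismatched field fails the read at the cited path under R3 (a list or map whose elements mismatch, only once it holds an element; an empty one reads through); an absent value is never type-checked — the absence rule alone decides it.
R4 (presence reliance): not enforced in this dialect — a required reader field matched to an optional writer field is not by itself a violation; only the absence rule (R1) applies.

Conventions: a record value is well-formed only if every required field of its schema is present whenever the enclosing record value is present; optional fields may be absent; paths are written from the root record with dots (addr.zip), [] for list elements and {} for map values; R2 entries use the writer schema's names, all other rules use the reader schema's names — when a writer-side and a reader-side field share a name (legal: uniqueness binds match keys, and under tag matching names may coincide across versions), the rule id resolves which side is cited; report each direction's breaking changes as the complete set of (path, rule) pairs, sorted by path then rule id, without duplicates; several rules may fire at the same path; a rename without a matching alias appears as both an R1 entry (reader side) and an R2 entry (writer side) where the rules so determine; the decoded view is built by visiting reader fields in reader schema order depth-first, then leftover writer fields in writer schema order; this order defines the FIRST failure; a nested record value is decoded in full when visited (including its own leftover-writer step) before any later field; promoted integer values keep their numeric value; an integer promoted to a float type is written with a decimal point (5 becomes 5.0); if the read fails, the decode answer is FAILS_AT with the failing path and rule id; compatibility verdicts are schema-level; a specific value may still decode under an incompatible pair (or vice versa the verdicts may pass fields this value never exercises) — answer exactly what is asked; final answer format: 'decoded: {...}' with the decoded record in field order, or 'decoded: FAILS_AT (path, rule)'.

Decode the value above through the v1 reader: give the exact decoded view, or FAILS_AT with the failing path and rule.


each type pair in Event: writer, then reader
decode walk for Event under reader schema v1:
  id := null (absent, optional -> null)
  enabled := false
  verified := true
  zip := 12
  retries := 100 (from writer seq)
  rating := 1.5
  signature := 0x1A2B
  writer street: unknown -> dropped
  writer archived: unknown -> dropped
  => decoded: {"id": null, "enabled": false, "verified": true, "zip": 12, "retries": 100, "rating": 1.5, "signature": 0x1A2B}
checking off the Event differences that do not matter here:
  added field archived to record Event: required bool, tag 18 (in v2 it sits immediately before verified) -> schema-level compatibility only; this Event value's decode is unchanged
  renamed field retries to seq in record Event (alias retries declared on the renamed field) -> fires no rule on Event under this dialect and leaves the result unchanged
  removed field id from record Event -> fires no rule on Event under this dialect and leaves the result unchanged
  added field street to record Event: required string, tag 6, default "beta" (in v2 it sits immediately before enabled) -> fires no rule on Event under this dialect and leaves the result unchanged

decoded: {"id": null, "enabled": false, "verified": true, "zip": 12, "retries": 100, "rating": 1.5, "signature": 0x1A2B}


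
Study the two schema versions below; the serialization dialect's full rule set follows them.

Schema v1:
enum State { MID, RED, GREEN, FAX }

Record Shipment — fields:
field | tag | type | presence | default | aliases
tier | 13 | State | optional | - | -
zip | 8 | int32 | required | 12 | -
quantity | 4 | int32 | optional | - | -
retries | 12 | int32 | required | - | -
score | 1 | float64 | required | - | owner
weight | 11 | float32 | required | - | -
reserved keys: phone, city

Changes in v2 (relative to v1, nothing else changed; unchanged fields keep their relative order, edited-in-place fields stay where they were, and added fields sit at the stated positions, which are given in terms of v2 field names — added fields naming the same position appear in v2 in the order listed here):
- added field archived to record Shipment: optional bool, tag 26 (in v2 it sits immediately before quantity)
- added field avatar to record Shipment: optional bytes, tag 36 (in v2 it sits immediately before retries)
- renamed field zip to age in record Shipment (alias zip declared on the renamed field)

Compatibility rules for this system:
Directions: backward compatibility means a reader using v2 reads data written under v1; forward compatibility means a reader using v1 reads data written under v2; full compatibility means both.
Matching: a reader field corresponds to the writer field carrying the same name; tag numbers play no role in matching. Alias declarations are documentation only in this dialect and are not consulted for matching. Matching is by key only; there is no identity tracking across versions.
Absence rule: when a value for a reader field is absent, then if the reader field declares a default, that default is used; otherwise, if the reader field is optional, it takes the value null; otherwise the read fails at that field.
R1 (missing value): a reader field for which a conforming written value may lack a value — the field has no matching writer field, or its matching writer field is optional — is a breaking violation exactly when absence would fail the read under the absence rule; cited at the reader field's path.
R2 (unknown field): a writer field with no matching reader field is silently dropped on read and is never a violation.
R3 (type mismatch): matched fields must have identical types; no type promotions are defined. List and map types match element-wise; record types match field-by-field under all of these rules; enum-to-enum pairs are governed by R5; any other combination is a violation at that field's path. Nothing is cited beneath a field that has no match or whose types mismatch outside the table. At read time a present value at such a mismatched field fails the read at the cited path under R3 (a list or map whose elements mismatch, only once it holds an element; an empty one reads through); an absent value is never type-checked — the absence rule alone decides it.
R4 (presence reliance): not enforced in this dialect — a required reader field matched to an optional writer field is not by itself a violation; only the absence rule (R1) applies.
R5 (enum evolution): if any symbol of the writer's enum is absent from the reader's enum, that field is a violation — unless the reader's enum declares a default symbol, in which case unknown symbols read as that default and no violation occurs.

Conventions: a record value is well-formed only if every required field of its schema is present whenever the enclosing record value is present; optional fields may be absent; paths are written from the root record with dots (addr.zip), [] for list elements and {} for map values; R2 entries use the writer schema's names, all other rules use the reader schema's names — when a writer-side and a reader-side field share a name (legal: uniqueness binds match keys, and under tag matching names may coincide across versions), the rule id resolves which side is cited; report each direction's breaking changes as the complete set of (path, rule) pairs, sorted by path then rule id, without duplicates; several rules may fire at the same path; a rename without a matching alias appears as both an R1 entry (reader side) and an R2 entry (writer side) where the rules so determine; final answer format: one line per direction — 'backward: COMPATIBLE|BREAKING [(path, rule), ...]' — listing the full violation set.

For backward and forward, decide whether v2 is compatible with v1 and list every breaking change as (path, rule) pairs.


each type pair in Shipment: writer, then reader
backward for Shipment (reader v2, writer v1):
  State -> State, writer optional: tier aligns to tier
  age: no writer-side match
  archived: no writer-side match
  int32 -> int32, writer optional: quantity aligns to quantity
  avatar: no writer-side match
  int32 -> int32, writer required: retries aligns to retries
  float64 -> float64, writer required: score aligns to score
  float32 -> float32, writer required: weight aligns to weight
  writer field zip has no reader counterpart
  => backward verdict for Shipment: COMPATIBLE, no violations
forward for Shipment (reader v1, writer v2):
  State -> State, writer optional: tier aligns to tier
  zip: no writer-side match
  int32 -> int32, writer optional: quantity aligns to quantity
  int32 -> int32, writer required: retries aligns to retries
  float64 -> float64, writer required: score aligns to score
  float32 -> float32, writer required: weight aligns to weight
  writer field age has no reader counterpart
  writer field archived has no reader counterpart
  writer field avatar has no reader counterpart
  => forward verdict for Shipment: COMPATIBLE, no violations

backward: COMPATIBLE []; forward: COMPATIBLE []


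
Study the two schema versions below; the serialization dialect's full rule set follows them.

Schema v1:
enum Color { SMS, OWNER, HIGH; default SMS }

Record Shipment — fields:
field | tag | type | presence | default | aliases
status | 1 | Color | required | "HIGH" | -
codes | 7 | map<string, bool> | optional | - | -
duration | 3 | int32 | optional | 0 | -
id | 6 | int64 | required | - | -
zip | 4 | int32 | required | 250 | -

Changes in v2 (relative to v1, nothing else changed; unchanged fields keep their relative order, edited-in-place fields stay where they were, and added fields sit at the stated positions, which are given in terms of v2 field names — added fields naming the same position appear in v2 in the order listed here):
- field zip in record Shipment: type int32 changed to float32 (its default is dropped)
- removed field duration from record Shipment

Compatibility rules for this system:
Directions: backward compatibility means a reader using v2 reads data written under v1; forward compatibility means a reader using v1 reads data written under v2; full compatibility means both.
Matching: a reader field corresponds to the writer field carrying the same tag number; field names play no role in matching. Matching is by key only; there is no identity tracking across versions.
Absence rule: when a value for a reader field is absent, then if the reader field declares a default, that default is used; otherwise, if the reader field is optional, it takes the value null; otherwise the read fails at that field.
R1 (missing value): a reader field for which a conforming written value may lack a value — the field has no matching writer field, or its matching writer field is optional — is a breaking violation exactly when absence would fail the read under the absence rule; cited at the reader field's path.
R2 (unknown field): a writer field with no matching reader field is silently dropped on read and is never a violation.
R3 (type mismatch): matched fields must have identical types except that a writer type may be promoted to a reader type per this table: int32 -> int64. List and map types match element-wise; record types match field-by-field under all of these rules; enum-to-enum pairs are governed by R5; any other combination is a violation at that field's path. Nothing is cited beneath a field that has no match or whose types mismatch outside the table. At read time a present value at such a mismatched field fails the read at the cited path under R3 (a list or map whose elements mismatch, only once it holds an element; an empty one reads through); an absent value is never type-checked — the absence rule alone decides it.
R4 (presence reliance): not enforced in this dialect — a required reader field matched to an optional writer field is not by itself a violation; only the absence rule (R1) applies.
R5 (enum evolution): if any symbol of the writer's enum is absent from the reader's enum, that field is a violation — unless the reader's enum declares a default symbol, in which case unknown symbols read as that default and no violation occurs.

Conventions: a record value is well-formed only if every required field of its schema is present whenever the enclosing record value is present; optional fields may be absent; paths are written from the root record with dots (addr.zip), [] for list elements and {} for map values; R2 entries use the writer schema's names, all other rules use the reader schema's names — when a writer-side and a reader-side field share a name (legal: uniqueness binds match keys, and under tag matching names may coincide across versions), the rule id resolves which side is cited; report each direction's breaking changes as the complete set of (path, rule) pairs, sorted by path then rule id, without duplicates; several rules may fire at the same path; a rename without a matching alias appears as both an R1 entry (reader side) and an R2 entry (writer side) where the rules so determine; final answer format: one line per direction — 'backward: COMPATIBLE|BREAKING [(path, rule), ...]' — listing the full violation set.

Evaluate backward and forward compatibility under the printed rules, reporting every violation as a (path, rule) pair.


in Shipment below, arrows point writer -> reader
backward on Shipment — v2 reading data written by v1:
  status: Color -> Color, writer required; from status
  codes: map<string, bool> -> map<string, bool>, writer optional; from codes
  id: int64 -> int64, writer required; from id
  zip: int32 -> float32, writer required; from zip
  writer duration: unknown to reader
  breaking: (zip, R3)
  backward on Shipment therefore BREAKING (1)
forward on Shipment — v1 reading data written by v2:
  status: Color -> Color, writer required; from status
  codes: map<string, bool> -> map<string, bool>, writer optional; from codes
  duration: no writer-side match
  id: int64 -> int64, writer required; from id
  zip: float32 -> int32, writer required; from zip
  breaking: (zip, R3)
  forward on Shipment therefore BREAKING (1)

backward: BREAKING [(zip, R3)]; forward: BREAKING [(zip, R3)]


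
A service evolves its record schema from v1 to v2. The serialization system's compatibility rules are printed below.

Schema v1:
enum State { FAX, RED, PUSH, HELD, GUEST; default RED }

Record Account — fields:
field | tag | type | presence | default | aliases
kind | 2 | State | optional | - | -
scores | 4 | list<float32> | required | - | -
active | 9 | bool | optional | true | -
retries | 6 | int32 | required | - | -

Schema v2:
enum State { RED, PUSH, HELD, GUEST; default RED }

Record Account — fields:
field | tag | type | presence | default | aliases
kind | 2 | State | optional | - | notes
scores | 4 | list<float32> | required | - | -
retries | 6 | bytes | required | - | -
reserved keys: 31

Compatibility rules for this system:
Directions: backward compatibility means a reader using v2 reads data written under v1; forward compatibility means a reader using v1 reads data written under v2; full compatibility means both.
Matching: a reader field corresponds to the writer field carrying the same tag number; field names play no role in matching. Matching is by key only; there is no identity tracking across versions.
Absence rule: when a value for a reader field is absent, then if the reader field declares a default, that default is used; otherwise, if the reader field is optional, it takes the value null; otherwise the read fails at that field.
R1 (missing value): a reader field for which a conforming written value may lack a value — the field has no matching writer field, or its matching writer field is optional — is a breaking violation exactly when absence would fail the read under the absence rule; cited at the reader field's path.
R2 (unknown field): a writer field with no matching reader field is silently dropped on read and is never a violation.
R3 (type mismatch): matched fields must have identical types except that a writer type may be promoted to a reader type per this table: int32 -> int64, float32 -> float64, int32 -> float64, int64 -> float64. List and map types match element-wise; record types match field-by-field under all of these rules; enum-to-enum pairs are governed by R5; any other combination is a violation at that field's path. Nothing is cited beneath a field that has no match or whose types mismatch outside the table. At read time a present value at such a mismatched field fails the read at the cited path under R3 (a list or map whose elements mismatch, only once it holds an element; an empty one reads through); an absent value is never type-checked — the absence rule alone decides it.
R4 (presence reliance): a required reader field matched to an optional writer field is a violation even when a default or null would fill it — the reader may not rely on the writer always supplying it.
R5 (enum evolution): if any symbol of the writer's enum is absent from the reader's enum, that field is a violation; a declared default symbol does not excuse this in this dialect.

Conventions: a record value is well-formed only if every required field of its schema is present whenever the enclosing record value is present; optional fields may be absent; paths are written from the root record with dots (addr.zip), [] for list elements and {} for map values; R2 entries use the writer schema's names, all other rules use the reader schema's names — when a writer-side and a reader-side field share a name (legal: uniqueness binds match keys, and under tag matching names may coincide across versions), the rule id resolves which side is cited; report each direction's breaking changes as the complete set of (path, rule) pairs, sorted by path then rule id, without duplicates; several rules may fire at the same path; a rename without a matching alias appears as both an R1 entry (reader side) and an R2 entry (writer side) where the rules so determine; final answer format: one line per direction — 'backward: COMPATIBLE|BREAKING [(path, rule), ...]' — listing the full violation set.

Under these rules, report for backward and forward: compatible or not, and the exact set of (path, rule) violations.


backward: BREAKING [(kind, R5), (retries, R3)]; forward: BREAKING [(retries, R3)]

arrows below run writer -> reader for Account
checking backward for Account: reader v2 against writer v1:
  kind: State -> State, writer optional; from kind
  scores: list<float32> -> list<float32>, writer required; from scores
  retries: int32 -> bytes, writer required; from retries
  writer active: unknown to reader
  breaking: (kind, R5)
  breaking: (retries, R3)
  => backward verdict for Account: BREAKING, 2 violation(s)
checking forward for Account: reader v1 against writer v2:
  kind: State -> State, writer optional; from kind
  scores: list<float32> -> list<float32>, writer required; from scores
  no writer field matches reader active
  retries: bytes -> int32, writer required; from retries
  breaking: (retries, R3)
  => forward verdict for Account: BREAKING, 1 violation(s)


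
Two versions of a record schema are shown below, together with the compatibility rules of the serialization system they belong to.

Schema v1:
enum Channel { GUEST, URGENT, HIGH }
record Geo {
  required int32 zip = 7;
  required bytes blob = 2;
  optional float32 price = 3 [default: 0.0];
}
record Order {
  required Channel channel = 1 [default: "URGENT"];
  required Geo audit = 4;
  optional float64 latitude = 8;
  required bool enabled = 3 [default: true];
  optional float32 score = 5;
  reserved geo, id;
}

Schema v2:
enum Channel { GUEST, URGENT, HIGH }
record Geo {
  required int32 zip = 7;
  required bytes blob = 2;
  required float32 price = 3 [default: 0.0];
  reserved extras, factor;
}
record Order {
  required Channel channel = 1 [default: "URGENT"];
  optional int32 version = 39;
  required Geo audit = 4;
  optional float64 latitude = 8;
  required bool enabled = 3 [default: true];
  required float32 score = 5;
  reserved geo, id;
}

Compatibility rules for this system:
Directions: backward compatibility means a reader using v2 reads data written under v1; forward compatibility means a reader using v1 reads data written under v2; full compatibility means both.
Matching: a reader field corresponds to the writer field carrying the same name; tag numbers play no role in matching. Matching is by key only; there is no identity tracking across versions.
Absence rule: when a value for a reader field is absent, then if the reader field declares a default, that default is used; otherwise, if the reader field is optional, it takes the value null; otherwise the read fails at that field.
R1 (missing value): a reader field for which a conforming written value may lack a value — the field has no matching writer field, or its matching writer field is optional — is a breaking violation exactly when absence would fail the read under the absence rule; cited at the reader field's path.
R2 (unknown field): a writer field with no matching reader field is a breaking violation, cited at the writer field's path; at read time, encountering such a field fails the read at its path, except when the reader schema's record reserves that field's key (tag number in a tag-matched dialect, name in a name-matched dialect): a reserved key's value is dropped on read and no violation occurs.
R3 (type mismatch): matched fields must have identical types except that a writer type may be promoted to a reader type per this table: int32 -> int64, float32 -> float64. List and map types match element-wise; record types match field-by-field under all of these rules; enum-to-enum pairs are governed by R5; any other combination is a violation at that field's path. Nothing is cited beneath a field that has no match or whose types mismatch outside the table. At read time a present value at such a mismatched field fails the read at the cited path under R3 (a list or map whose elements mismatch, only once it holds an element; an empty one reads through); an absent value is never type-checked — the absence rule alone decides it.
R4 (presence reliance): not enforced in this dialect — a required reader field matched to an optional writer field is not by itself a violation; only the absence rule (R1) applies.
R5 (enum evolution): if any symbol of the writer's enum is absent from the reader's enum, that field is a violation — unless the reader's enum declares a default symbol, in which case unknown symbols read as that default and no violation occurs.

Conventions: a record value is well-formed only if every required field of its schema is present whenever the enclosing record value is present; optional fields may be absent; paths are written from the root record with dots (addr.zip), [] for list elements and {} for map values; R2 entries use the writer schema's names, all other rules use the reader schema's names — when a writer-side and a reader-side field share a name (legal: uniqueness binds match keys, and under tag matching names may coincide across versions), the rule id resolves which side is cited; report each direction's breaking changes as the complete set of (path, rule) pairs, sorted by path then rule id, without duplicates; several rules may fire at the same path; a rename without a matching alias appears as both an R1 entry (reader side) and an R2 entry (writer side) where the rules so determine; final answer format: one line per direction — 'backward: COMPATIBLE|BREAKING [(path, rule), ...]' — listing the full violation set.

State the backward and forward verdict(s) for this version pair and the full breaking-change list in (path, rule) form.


each type pair in Order: writer, then reader
backward analysis of Order with v2 as reader and v1 as writer:
  writer required, Channel -> Channel: reader channel maps from writer channel
  version: no writer match
  writer required, Geo -> Geo: reader audit maps from writer audit
  writer optional, float64 -> float64: reader latitude maps from writer latitude
  writer required, bool -> bool: reader enabled maps from writer enabled
  writer optional, float32 -> float32: reader score maps from writer score
  writer required, int32 -> int32: reader audit.zip maps from writer audit.zip
  writer required, bytes -> bytes: reader audit.blob maps from writer audit.blob
  writer optional, float32 -> float32: reader audit.price maps from writer audit.price
  breaking: (score, R1)
  => backward verdict for Order: BREAKING, 1 violation(s)
forward analysis of Order with v1 as reader and v2 as writer:
  writer required, Channel -> Channel: reader channel maps from writer channel
  writer required, Geo -> Geo: reader audit maps from writer audit
  writer optional, float64 -> float64: reader latitude maps from writer latitude
  writer required, bool -> bool: reader enabled maps from writer enabled
  writer required, float32 -> float32: reader score maps from writer score
  writer field version has no reader counterpart
  writer required, int32 -> int32: reader audit.zip maps from writer audit.zip
  writer required, bytes -> bytes: reader audit.blob maps from writer audit.blob
  writer required, float32 -> float32: reader audit.price maps from writer audit.price
  breaking: (version, R2)
  => forward verdict for Order: BREAKING, 1 violation(s)

backward: BREAKING [(score, R1)]; forward: BREAKING [(version, R2)]


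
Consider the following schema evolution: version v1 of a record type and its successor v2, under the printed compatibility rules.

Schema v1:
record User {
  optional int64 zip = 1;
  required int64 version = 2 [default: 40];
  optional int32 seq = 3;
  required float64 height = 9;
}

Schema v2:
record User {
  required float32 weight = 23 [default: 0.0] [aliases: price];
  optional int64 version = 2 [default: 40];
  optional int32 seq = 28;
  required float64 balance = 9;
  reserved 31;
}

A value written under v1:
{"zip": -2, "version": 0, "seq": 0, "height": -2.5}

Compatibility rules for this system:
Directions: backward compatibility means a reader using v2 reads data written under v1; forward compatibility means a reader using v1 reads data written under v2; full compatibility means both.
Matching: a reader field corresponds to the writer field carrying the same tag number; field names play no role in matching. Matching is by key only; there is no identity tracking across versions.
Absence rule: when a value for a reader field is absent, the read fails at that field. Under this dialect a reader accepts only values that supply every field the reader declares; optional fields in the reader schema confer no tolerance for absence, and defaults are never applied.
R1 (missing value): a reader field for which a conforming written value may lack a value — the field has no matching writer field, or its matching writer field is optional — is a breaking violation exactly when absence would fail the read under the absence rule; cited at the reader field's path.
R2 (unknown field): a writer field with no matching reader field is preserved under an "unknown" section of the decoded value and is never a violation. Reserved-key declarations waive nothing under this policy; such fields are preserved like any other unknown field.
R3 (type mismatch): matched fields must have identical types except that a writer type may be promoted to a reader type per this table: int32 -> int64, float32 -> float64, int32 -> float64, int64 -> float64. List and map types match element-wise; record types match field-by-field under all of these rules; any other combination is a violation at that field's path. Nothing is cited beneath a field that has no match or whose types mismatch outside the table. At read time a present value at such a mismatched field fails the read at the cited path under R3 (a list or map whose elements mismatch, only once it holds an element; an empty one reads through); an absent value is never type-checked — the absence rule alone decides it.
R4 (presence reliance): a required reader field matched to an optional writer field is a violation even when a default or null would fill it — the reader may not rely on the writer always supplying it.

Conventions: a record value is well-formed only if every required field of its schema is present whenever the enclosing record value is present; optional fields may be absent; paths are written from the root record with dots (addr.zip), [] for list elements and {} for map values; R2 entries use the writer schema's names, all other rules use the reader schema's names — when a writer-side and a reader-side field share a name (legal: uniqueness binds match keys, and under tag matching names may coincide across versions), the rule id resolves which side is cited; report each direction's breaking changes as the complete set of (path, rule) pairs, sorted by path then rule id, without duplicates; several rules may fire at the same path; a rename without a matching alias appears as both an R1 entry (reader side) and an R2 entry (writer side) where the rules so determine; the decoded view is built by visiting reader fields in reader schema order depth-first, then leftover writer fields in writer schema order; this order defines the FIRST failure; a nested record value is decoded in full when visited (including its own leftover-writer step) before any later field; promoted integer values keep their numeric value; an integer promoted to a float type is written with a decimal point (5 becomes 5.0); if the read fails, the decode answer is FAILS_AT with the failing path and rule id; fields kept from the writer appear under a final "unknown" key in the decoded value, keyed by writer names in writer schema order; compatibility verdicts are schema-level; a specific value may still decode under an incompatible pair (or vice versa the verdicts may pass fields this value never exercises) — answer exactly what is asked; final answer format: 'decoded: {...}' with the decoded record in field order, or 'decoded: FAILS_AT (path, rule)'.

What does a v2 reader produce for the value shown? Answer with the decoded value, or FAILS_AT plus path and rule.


decoded: FAILS_AT (weight, R1)

in User below, arrows point writer -> reader
decoding the User value with the v2 reader:
  read fails at weight under R1 (no fill)
  => FAILS_AT (weight, R1)
remaining User differences; none change what is asked:
  removed field zip from record User -> shifts the User verdicts, not this decode
  field seq in record User: tag 3 changed to 28 -> triggers nothing under the printed rules; the User answer is the same either way
  renamed field height to balance in record User -> triggers nothing under the printed rules; the User answer is the same either way
  field version in record User: required changed to optional -> shifts the User verdicts, not this decode


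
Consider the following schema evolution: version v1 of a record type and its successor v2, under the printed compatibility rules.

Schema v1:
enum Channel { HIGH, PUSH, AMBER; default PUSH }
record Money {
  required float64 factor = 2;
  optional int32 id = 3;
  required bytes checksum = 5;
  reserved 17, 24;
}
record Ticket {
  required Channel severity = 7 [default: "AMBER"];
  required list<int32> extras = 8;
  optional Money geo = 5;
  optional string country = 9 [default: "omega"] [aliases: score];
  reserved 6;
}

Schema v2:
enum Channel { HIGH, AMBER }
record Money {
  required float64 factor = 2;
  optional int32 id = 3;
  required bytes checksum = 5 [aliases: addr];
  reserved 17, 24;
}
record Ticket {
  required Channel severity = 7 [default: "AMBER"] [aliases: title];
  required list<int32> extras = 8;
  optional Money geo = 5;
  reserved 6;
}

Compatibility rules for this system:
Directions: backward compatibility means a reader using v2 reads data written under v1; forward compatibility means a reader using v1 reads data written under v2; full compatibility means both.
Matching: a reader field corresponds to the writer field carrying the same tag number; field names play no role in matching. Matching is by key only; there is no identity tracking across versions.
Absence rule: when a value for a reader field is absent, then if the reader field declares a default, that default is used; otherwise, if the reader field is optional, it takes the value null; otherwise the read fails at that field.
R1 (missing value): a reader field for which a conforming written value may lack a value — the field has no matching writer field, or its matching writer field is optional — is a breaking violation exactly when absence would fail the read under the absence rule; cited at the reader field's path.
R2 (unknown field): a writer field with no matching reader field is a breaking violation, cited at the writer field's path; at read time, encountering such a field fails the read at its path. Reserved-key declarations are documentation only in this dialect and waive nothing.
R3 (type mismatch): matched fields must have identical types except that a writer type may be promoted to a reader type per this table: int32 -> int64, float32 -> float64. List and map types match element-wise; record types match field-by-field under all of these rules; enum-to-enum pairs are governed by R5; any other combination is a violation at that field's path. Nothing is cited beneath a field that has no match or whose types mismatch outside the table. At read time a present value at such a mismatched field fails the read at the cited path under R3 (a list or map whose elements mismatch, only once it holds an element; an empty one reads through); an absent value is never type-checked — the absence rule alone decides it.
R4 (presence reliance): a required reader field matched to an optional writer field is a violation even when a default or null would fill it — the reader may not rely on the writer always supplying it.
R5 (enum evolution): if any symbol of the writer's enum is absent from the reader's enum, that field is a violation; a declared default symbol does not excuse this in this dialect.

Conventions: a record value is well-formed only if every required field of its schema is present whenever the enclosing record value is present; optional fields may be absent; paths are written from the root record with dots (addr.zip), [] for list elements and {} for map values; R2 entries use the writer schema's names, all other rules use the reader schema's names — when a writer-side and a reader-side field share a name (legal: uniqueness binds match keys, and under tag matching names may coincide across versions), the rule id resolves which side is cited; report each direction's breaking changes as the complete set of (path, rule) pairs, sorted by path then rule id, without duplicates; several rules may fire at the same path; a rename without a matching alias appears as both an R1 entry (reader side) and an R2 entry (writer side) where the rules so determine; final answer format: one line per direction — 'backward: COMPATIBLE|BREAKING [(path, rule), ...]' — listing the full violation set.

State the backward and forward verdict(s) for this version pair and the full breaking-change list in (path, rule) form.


arrows below run writer -> reader for Ticket
backward for Ticket (reader v2, writer v1):
  severity: paired with writer severity (Channel -> Channel; writer required)
  extras: paired with writer extras (list<int32> -> list<int32>; writer required)
  geo: paired with writer geo (Money -> Money; writer optional)
  leftover writer field: country
  geo.factor: paired with writer geo.factor (float64 -> float64; writer required)
  geo.id: paired with writer geo.id (int32 -> int32; writer optional)
  geo.checksum: paired with writer geo.checksum (bytes -> bytes; writer required)
  violation R2 at country
  violation R5 at severity
  backward on Ticket therefore BREAKING (2)
forward for Ticket (reader v1, writer v2):
  severity: paired with writer severity (Channel -> Channel; writer required)
  extras: paired with writer extras (list<int32> -> list<int32>; writer required)
  geo: paired with writer geo (Money -> Money; writer optional)
  no writer field matches reader country
  geo.factor: paired with writer geo.factor (float64 -> float64; writer required)
  geo.id: paired with writer geo.id (int32 -> int32; writer optional)
  geo.checksum: paired with writer geo.checksum (bytes -> bytes; writer required)
  => forward: COMPATIBLE

backward: BREAKING [(country, R2), (severity, R5)]; forward: COMPATIBLE []


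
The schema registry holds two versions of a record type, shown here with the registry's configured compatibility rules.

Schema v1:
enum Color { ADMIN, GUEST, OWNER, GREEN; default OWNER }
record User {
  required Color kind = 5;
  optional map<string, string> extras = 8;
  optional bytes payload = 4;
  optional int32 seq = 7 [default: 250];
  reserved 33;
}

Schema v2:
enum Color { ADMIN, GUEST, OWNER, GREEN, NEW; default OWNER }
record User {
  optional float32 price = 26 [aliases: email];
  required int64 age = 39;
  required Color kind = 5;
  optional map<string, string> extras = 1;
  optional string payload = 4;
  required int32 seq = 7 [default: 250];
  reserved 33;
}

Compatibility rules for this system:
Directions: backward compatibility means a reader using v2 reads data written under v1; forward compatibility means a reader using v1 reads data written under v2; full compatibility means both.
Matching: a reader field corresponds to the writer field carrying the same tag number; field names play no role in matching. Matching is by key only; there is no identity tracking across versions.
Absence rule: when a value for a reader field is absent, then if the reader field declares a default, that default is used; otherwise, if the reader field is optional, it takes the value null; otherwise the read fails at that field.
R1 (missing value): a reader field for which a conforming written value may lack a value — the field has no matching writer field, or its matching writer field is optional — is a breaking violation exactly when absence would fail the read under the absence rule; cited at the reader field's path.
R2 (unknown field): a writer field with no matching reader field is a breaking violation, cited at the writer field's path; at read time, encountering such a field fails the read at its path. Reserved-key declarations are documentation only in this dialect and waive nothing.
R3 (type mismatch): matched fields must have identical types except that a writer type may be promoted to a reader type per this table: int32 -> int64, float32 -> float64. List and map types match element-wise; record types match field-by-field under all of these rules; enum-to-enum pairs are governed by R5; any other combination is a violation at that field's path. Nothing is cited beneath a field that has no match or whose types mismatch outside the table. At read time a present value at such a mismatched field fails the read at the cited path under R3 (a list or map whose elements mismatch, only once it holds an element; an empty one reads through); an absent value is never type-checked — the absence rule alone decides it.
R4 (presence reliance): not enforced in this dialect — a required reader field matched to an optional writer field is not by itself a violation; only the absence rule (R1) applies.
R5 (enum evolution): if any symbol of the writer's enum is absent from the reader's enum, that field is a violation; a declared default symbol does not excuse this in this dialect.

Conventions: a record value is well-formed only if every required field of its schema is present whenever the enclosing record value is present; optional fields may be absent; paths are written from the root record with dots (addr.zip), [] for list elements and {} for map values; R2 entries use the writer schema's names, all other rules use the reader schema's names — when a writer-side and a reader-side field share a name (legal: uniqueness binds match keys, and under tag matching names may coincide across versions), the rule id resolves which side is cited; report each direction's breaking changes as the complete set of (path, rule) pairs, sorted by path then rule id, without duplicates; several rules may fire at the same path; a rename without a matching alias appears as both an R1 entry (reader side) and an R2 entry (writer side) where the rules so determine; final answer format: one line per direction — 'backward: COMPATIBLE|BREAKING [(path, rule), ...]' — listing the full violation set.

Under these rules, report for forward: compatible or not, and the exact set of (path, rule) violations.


forward: BREAKING [(age, R2), (extras, R2), (kind, R5), (payload, R3), (price, R2)]

each type pair in User: writer, then reader
checking forward for User: reader v1 against writer v2:
  kind <- kind (Color -> Color, writer required)
  extras: no writer-side match
  payload <- payload (string -> bytes, writer optional)
  seq <- seq (int32 -> int32, writer required)
  writer field price has no reader counterpart
  writer field age has no reader counterpart
  writer field extras has no reader counterpart
  R2 fires at age
  R2 fires at extras
  R5 fires at kind
  R3 fires at payload
  R2 fires at price
  => forward verdict for User: BREAKING, 5 violation(s)
remaining User differences; none change what is asked:
  field seq in record User: optional changed to required -> fires no rule on User, leaving the asked answer as it is
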